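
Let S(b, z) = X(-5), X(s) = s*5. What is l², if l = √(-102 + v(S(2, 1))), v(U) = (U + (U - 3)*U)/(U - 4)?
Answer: -3633/29 ≈ -125.28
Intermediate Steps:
X(s) = 5*s
S(b, z) = -25 (S(b, z) = 5*(-5) = -25)
v(U) = (U + U*(-3 + U))/(-4 + U) (v(U) = (U + (-3 + U)*U)/(-4 + U) = (U + U*(-3 + U))/(-4 + U))
l = I*√105357/29 (l = √(-102 - 25*(-2 - 25)/(-4 - 25)) = √(-102 - 25*(-27)/(-29)) = √(-102 - 25*(-1/29)*(-27)) = √(-102 - 675/29) = √(-3633/29) = I*√105357/29 ≈ 11.193*I)
l² = (I*√105357/29)² = -3633/29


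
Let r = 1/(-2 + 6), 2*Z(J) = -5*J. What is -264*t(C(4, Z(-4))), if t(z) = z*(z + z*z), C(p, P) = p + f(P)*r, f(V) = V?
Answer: -83655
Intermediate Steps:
Z(J) = -5*J/2 (Z(J) = (-5*J)/2 = -5*J/2)
r = ¼ (r = 1/4 = ¼ ≈ 0.25000)
C(p, P) = p + P/4 (C(p, P) = p + P*(¼) = p + P/4)
t(z) = z*(z + z²)
-264*t(C(4, Z(-4))) = -264*(4 + (-5/2*(-4))/4)²*(1 + (4 + (-5/2*(-4))/4)) = -264*(4 + (¼)*10)²*(1 + (4 + (¼)*10)) = -264*(4 + 5/2)²*(1 + (4 + 5/2)) = -264*(13/2)²*(1 + 13/2) = -11154*15/2 = -264*2535/8 = -83655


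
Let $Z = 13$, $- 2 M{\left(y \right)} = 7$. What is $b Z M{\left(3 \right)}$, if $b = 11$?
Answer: $- \frac{1001}{2} \approx -500.5$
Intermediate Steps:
$M{\left(y \right)} = - \frac{7}{2}$ ($M{\left(y \right)} = \left(- \frac{1}{2}\right) 7 = - \frac{7}{2}$)
$b Z M{\left(3 \right)} = 11 \cdot 13 \left(- \frac{7}{2}\right) = 143 \left(- \frac{7}{2}\right) = - \frac{1001}{2}$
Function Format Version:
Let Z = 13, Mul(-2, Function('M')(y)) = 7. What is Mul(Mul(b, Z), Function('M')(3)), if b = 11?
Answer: Rational(-1001, 2) ≈ -500.50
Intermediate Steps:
Function('M')(y) = Rational(-7, 2) (Function('M')(y) = Mul(Rational(-1, 2), 7) = Rational(-7, 2))
Mul(Mul(b, Z), Function('M')(3)) = Mul(Mul(11, 13), Rational(-7, 2)) = Mul(143, Rational(-7, 2)) = Rational(-1001, 2)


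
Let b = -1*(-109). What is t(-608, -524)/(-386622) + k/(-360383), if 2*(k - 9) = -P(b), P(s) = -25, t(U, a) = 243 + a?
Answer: 1080875/1620139491 ≈ 0.00066715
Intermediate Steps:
b = 109
k = 43/2 (k = 9 + (-1*(-25))/2 = 9 + (½)*25 = 9 + 25/2 = 43/2 ≈ 21.500)
t(-608, -524)/(-386622) + k/(-360383) = (243 - 524)/(-386622) + (43/2)/(-360383) = -281*(-1/386622) + (43/2)*(-1/360383) = 281/386622 - 1/16762 = 1080875/1620139491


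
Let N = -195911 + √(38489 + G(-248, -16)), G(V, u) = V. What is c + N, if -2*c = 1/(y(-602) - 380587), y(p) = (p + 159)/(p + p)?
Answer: -89771573638253/458226305 + 3*√4249 ≈ -1.9572e+5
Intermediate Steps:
y(p) = (159 + p)/(2*p) (y(p) = (159 + p)/((2*p)) = (159 + p)*(1/(2*p)) = (159 + p)/(2*p))
N = -195911 + 3*√4249 (N = -195911 + √(38489 - 248) = -195911 + √38241 = -195911 + 3*√4249 ≈ -1.9572e+5)
c = 602/458226305 (c = -1/(2*((½)*(159 - 602)/(-602) - 380587)) = -1/(2*((½)*(-1/602)*(-443) - 380587)) = -1/(2*(443/1204 - 380587)) = -1/(2*(-458226305/1204)) = -½*(-1204/458226305) = 602/458226305 ≈ 1.3138e-6)
c + N = 602/458226305 + (-195911 + 3*√4249) = -89771573638253/458226305 + 3*√4249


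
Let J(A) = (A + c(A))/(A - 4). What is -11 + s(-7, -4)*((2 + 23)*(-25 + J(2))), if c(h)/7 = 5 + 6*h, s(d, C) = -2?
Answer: 4264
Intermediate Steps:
c(h) = 35 + 42*h (c(h) = 7*(5 + 6*h) = 35 + 42*h)
J(A) = (35 + 43*A)/(-4 + A) (J(A) = (A + (35 + 42*A))/(A - 4) = (35 + 43*A)/(-4 + A))
-11 + s(-7, -4)*((2 + 23)*(-25 + J(2))) = -11 - 2*(2 + 23)*(-25 + (35 + 43*2)/(-4 + 2)) = -11 - 50*(-25 + (35 + 86)/(-2)) = -11 - 50*(-25 - ½*121) = -11 - 50*(-25 - 121/2) = -11 - 50*(-171)/2 = -11 - 2*(-4275/2) = -11 + 4275 = 4264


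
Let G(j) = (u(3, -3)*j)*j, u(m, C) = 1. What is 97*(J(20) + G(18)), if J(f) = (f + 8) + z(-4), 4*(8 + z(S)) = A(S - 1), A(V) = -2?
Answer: 66639/2 ≈ 33320.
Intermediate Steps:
z(S) = -17/2 (z(S) = -8 + (1/4)*(-2) = -8 - 1/2 = -17/2)
G(j) = j**2 (G(j) = (1*j)*j = j*j = j**2)
J(f) = -1/2 + f (J(f) = (f + 8) - 17/2 = (8 + f) - 17/2 = -1/2 + f)
97*(J(20) + G(18)) = 97*((-1/2 + 20) + 18**2) = 97*(39/2 + 324) = 97*(687/2) = 66639/2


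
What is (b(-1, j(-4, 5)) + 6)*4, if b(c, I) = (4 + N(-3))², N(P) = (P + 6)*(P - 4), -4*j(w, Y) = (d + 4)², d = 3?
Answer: 1180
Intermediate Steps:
j(w, Y) = -49/4 (j(w, Y) = -(3 + 4)²/4 = -¼*7² = -¼*49 = -49/4)
N(P) = (-4 + P)*(6 + P) (N(P) = (6 + P)*(-4 + P) = (-4 + P)*(6 + P))
b(c, I) = 289 (b(c, I) = (4 + (-24 + (-3)² + 2*(-3)))² = (4 + (-24 + 9 - 6))² = (4 - 21)² = (-17)² = 289)
(b(-1, j(-4, 5)) + 6)*4 = (289 + 6)*4 = 295*4 = 1180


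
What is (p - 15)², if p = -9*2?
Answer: 1089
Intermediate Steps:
p = -18
(p - 15)² = (-18 - 15)² = (-33)² = 1089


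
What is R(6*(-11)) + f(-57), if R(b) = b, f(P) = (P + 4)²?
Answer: 2743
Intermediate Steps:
f(P) = (4 + P)²
R(6*(-11)) + f(-57) = 6*(-11) + (4 - 57)² = -66 + (-53)² = -66 + 2809 = 2743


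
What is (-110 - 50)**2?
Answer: 25600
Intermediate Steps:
(-110 - 50)**2 = (-160)**2 = 25600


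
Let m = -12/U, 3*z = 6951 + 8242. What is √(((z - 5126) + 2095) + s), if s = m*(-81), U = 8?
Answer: √77574/6 ≈ 46.420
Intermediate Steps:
z = 15193/3 (z = (6951 + 8242)/3 = (⅓)*15193 = 15193/3 ≈ 5064.3)
m = -3/2 (m = -12/8 = -12*⅛ = -3/2 ≈ -1.5000)
s = 243/2 (s = -3/2*(-81) = 243/2 ≈ 121.50)
√(((z - 5126) + 2095) + s) = √(((15193/3 - 5126) + 2095) + 243/2) = √((-185/3 + 2095) + 243/2) = √(6100/3 + 243/2) = √(12929/6) = √77574/6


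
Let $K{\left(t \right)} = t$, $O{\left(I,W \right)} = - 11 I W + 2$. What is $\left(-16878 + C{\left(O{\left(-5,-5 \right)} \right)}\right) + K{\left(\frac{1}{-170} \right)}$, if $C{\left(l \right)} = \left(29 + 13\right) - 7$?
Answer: $- \frac{2863311}{170} \approx -16843.0$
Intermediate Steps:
$O{\left(I,W \right)} = 2 - 11 I W$ ($O{\left(I,W \right)} = - 11 I W + 2 = 2 - 11 I W$)
$C{\left(l \right)} = 35$ ($C{\left(l \right)} = 42 - 7 = 35$)
$\left(-16878 + C{\left(O{\left(-5,-5 \right)} \right)}\right) + K{\left(\frac{1}{-170} \right)} = \left(-16878 + 35\right) + \frac{1}{-170} = -16843 - \frac{1}{170} = - \frac{2863311}{170}$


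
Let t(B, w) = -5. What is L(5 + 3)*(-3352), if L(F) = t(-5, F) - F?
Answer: 43576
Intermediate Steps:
L(F) = -5 - F
L(5 + 3)*(-3352) = (-5 - (5 + 3))*(-3352) = (-5 - 1*8)*(-3352) = (-5 - 8)*(-3352) = -13*(-3352) = 43576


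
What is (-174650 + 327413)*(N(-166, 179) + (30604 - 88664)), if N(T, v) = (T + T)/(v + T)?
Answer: -8873321112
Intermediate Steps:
N(T, v) = 2*T/(T + v) (N(T, v) = (2*T)/(T + v) = 2*T/(T + v))
(-174650 + 327413)*(N(-166, 179) + (30604 - 88664)) = (-174650 + 327413)*(2*(-166)/(-166 + 179) + (30604 - 88664)) = 152763*(2*(-166)/13 - 58060) = 152763*(2*(-166)*(1/13) - 58060) = 152763*(-332/13 - 58060) = 152763*(-755112/13) = -8873321112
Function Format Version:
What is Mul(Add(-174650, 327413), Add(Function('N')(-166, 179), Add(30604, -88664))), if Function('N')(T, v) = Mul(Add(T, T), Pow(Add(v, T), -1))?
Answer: -8873321112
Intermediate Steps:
Function('N')(T, v) = Mul(2, T, Pow(Add(T, v), -1)) (Function('N')(T, v) = Mul(Mul(2, T), Pow(Add(T, v), -1)) = Mul(2, T, Pow(Add(T, v), -1)))
Mul(Add(-174650, 327413), Add(Function('N')(-166, 179), Add(30604, -88664))) = Mul(Add(-174650, 327413), Add(Mul(2, -166, Pow(Add(-166, 179), -1)), Add(30604, -88664))) = Mul(152763, Add(Mul(2, -166, Pow(13, -1)), -58060)) = Mul(152763, Add(Mul(2, -166, Rational(1, 13)), -58060)) = Mul(152763, Add(Rational(-332, 13), -58060)) = Mul(152763, Rational(-755112, 13)) = -8873321112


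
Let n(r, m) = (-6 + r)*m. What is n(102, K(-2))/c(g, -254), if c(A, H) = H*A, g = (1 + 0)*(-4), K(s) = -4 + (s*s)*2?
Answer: 48/127 ≈ 0.37795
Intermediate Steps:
K(s) = -4 + 2*s² (K(s) = -4 + s²*2 = -4 + 2*s²)
g = -4 (g = 1*(-4) = -4)
c(A, H) = A*H
n(r, m) = m*(-6 + r)
n(102, K(-2))/c(g, -254) = ((-4 + 2*(-2)²)*(-6 + 102))/((-4*(-254))) = ((-4 + 2*4)*96)/1016 = ((-4 + 8)*96)*(1/1016) = (4*96)*(1/1016) = 384*(1/1016) = 48/127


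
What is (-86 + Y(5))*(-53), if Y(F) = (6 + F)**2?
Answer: -1855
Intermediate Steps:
(-86 + Y(5))*(-53) = (-86 + (6 + 5)**2)*(-53) = (-86 + 11**2)*(-53) = (-86 + 121)*(-53) = 35*(-53) = -1855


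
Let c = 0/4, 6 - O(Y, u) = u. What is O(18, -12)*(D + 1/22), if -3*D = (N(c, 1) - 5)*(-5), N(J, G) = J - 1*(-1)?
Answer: -1311/11 ≈ -119.18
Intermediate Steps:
O(Y, u) = 6 - u
c = 0 (c = 0*(1/4) = 0)
N(J, G) = 1 + J (N(J, G) = J + 1 = 1 + J)
D = -20/3 (D = -((1 + 0) - 5)*(-5)/3 = -(1 - 5)*(-5)/3 = -(-4)*(-5)/3 = -1/3*20 = -20/3 ≈ -6.6667)
O(18, -12)*(D + 1/22) = (6 - 1*(-12))*(-20/3 + 1/22) = (6 + 12)*(-20/3 + 1/22) = 18*(-437/66) = -1311/11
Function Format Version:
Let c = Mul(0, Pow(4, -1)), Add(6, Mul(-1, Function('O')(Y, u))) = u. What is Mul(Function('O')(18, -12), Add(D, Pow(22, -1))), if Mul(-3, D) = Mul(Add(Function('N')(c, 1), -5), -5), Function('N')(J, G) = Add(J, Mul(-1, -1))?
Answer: Rational(-1311, 11) ≈ -119.18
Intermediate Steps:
Function('O')(Y, u) = Add(6, Mul(-1, u))
c = 0 (c = Mul(0, Rational(1, 4)) = 0)
Function('N')(J, G) = Add(1, J) (Function('N')(J, G) = Add(J, 1) = Add(1, J))
D = Rational(-20, 3) (D = Mul(Rational(-1, 3), Mul(Add(Add(1, 0), -5), -5)) = Mul(Rational(-1, 3), Mul(Add(1, -5), -5)) = Mul(Rational(-1, 3), Mul(-4, -5)) = Mul(Rational(-1, 3), 20) = Rational(-20, 3) ≈ -6.6667)
Mul(Function('O')(18, -12), Add(D, Pow(22, -1))) = Mul(Add(6, Mul(-1, -12)), Add(Rational(-20, 3), Pow(22, -1))) = Mul(Add(6, 12), Add(Rational(-20, 3), Rational(1, 22))) = Mul(18, Rational(-437, 66)) = Rational(-1311, 11)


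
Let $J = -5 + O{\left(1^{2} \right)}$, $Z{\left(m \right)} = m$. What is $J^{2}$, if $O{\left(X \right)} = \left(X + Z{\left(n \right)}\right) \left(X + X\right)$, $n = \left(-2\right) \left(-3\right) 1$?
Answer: $81$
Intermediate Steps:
$n = 6$ ($n = 6 \cdot 1 = 6$)
$O{\left(X \right)} = 2 X \left(6 + X\right)$ ($O{\left(X \right)} = \left(X + 6\right) \left(X + X\right) = \left(6 + X\right) 2 X = 2 X \left(6 + X\right)$)
$J = 9$ ($J = -5 + 2 \cdot 1^{2} \left(6 + 1^{2}\right) = -5 + 2 \cdot 1 \left(6 + 1\right) = -5 + 2 \cdot 1 \cdot 7 = -5 + 14 = 9$)
$J^{2} = 9^{2} = 81$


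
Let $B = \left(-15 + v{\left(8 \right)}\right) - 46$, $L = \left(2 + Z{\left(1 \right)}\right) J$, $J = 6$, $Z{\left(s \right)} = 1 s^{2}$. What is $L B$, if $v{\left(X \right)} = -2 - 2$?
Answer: $-1170$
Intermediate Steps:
$v{\left(X \right)} = -4$
$Z{\left(s \right)} = s^{2}$
$L = 18$ ($L = \left(2 + 1^{2}\right) 6 = \left(2 + 1\right) 6 = 3 \cdot 6 = 18$)
$B = -65$ ($B = \left(-15 - 4\right) - 46 = -19 - 46 = -65$)
$L B = 18 \left(-65\right) = -1170$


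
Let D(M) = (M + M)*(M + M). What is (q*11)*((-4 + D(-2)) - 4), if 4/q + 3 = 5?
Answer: 176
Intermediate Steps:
q = 2 (q = 4/(-3 + 5) = 4/2 = 4*(½) = 2)
D(M) = 4*M² (D(M) = (2*M)*(2*M) = 4*M²)
(q*11)*((-4 + D(-2)) - 4) = (2*11)*((-4 + 4*(-2)²) - 4) = 22*((-4 + 4*4) - 4) = 22*((-4 + 16) - 4) = 22*(12 - 4) = 22*8 = 176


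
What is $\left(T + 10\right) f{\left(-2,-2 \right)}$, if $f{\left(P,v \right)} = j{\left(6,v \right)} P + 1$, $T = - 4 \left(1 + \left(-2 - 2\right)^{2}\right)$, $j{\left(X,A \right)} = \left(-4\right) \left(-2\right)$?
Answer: $870$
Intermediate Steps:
$j{\left(X,A \right)} = 8$
$T = -68$ ($T = - 4 \left(1 + \left(-4\right)^{2}\right) = - 4 \left(1 + 16\right) = \left(-4\right) 17 = -68$)
$f{\left(P,v \right)} = 1 + 8 P$ ($f{\left(P,v \right)} = 8 P + 1 = 1 + 8 P$)
$\left(T + 10\right) f{\left(-2,-2 \right)} = \left(-68 + 10\right) \left(1 + 8 \left(-2\right)\right) = - 58 \left(1 - 16\right) = \left(-58\right) \left(-15\right) = 870$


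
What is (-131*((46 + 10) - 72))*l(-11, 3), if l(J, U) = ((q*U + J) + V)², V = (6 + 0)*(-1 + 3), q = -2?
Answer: 52400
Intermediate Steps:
V = 12 (V = 6*2 = 12)
l(J, U) = (12 + J - 2*U)² (l(J, U) = ((-2*U + J) + 12)² = ((J - 2*U) + 12)² = (12 + J - 2*U)²)
(-131*((46 + 10) - 72))*l(-11, 3) = (-131*((46 + 10) - 72))*(12 - 11 - 2*3)² = (-131*(56 - 72))*(12 - 11 - 6)² = -131*(-16)*(-5)² = 2096*25 = 52400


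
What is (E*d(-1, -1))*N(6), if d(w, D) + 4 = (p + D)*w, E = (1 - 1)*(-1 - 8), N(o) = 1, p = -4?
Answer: 0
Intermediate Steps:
E = 0 (E = 0*(-9) = 0)
d(w, D) = -4 + w*(-4 + D) (d(w, D) = -4 + (-4 + D)*w = -4 + w*(-4 + D))
(E*d(-1, -1))*N(6) = (0*(-4 - 4*(-1) - 1*(-1)))*1 = (0*(-4 + 4 + 1))*1 = (0*1)*1 = 0*1 = 0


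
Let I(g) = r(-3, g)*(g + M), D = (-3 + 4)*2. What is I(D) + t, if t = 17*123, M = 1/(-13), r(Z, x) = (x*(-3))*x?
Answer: 26883/13 ≈ 2067.9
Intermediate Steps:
D = 2 (D = 1*2 = 2)
r(Z, x) = -3*x² (r(Z, x) = (-3*x)*x = -3*x²)
M = -1/13 ≈ -0.076923
I(g) = -3*g²*(-1/13 + g) (I(g) = (-3*g²)*(g - 1/13) = (-3*g²)*(-1/13 + g) = -3*g²*(-1/13 + g))
t = 2091
I(D) + t = 2²*(3/13 - 3*2) + 2091 = 4*(3/13 - 6) + 2091 = 4*(-75/13) + 2091 = -300/13 + 2091 = 26883/13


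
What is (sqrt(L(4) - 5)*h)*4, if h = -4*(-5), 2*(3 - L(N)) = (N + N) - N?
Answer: 160*I ≈ 160.0*I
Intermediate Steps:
L(N) = 3 - N/2 (L(N) = 3 - ((N + N) - N)/2 = 3 - (2*N - N)/2 = 3 - N/2)
h = 20
(sqrt(L(4) - 5)*h)*4 = (sqrt((3 - 1/2*4) - 5)*20)*4 = (sqrt((3 - 2) - 5)*20)*4 = (sqrt(1 - 5)*20)*4 = (sqrt(-4)*20)*4 = ((2*I)*20)*4 = (40*I)*4 = 160*I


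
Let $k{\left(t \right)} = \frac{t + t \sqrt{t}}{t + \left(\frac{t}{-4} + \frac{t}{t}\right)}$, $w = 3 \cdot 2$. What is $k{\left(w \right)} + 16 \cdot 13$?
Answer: $\frac{2300}{11} + \frac{12 \sqrt{6}}{11} \approx 211.76$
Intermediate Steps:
$w = 6$
$k{\left(t \right)} = \frac{t + t^{\frac{3}{2}}}{1 + \frac{3 t}{4}}$ ($k{\left(t \right)} = \frac{t + t^{\frac{3}{2}}}{t + \left(t \left(- \frac{1}{4}\right) + 1\right)} = \frac{t + t^{\frac{3}{2}}}{t - \left(-1 + \frac{t}{4}\right)} = \frac{t + t^{\frac{3}{2}}}{1 + \frac{3 t}{4}}$)
$k{\left(w \right)} + 16 \cdot 13 = \frac{4 \left(6 + 6^{\frac{3}{2}}\right)}{4 + 3 \cdot 6} + 16 \cdot 13 = \frac{4 \left(6 + 6 \sqrt{6}\right)}{4 + 18} + 208 = \frac{4 \left(6 + 6 \sqrt{6}\right)}{22} + 208 = 4 \cdot \frac{1}{22} \left(6 + 6 \sqrt{6}\right) + 208 = \left(\frac{12}{11} + \frac{12 \sqrt{6}}{11}\right) + 208 = \frac{2300}{11} + \frac{12 \sqrt{6}}{11}$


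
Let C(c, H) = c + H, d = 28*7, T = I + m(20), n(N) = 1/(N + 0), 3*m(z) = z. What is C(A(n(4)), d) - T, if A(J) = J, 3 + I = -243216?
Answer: 2920903/12 ≈ 2.4341e+5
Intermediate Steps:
I = -243219 (I = -3 - 243216 = -243219)
m(z) = z/3
n(N) = 1/N
T = -729637/3 (T = -243219 + (1/3)*20 = -243219 + 20/3 = -729637/3 ≈ -2.4321e+5)
d = 196
C(c, H) = H + c
C(A(n(4)), d) - T = (196 + 1/4) - 1*(-729637/3) = (196 + 1/4) + 729637/3 = 785/4 + 729637/3 = 2920903/12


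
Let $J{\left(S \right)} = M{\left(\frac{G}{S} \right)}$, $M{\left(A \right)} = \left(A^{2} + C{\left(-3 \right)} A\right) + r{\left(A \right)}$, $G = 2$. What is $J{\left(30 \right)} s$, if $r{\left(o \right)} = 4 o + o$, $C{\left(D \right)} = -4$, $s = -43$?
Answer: $- \frac{688}{225} \approx -3.0578$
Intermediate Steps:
$r{\left(o \right)} = 5 o$
$M{\left(A \right)} = A + A^{2}$ ($M{\left(A \right)} = \left(A^{2} - 4 A\right) + 5 A = A + A^{2}$)
$J{\left(S \right)} = \frac{2 \left(1 + \frac{2}{S}\right)}{S}$ ($J{\left(S \right)} = \frac{2}{S} \left(1 + \frac{2}{S}\right) = \frac{2 \left(1 + \frac{2}{S}\right)}{S}$)
$J{\left(30 \right)} s = \frac{2 \left(2 + 30\right)}{900} \left(-43\right) = 2 \cdot \frac{1}{900} \cdot 32 \left(-43\right) = \frac{16}{225} \left(-43\right) = - \frac{688}{225}$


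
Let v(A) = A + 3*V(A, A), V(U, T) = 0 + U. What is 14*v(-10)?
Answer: -560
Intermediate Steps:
V(U, T) = U
v(A) = 4*A (v(A) = A + 3*A = 4*A)
14*v(-10) = 14*(4*(-10)) = 14*(-40) = -560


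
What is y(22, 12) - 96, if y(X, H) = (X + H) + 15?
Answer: -47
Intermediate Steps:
y(X, H) = 15 + H + X (y(X, H) = (H + X) + 15 = 15 + H + X)
y(22, 12) - 96 = (15 + 12 + 22) - 96 = 49 - 96 = -47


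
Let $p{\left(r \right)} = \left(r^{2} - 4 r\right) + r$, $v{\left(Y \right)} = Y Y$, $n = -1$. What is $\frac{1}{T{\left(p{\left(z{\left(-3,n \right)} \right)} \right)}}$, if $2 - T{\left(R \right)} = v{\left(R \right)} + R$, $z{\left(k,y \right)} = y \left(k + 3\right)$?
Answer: $\frac{1}{2} \approx 0.5$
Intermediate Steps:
$z{\left(k,y \right)} = y \left(3 + k\right)$
$v{\left(Y \right)} = Y^{2}$
$p{\left(r \right)} = r^{2} - 3 r$
$T{\left(R \right)} = 2 - R - R^{2}$ ($T{\left(R \right)} = 2 - \left(R^{2} + R\right) = 2 - \left(R + R^{2}\right) = 2 - R - R^{2}$)
$\frac{1}{T{\left(p{\left(z{\left(-3,n \right)} \right)} \right)}} = \frac{1}{2 - - (3 - 3) \left(-3 - \left(3 - 3\right)\right) - \left(- (3 - 3) \left(-3 - \left(3 - 3\right)\right)\right)^{2}} = \frac{1}{2 - \left(-1\right) 0 \left(-3 - 0\right) - \left(\left(-1\right) 0 \left(-3 - 0\right)\right)^{2}} = \frac{1}{2 - 0 \left(-3 + 0\right) - \left(0 \left(-3 + 0\right)\right)^{2}} = \frac{1}{2 - 0 \left(-3\right) - \left(0 \left(-3\right)\right)^{2}} = \frac{1}{2 - 0 - 0^{2}} = \frac{1}{2 + 0 - 0} = \frac{1}{2 + 0 + 0} = \frac{1}{2}$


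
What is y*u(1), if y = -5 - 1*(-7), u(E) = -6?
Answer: -12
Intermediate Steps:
y = 2 (y = -5 + 7 = 2)
y*u(1) = 2*(-6) = -12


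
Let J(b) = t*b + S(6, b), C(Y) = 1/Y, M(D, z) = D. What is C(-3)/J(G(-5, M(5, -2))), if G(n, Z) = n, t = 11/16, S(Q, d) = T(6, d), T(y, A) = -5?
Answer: 16/405 ≈ 0.039506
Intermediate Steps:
S(Q, d) = -5
t = 11/16 (t = 11*(1/16) = 11/16 ≈ 0.68750)
J(b) = -5 + 11*b/16 (J(b) = 11*b/16 - 5 = -5 + 11*b/16)
C(-3)/J(G(-5, M(5, -2))) = 1/((-3)*(-5 + (11/16)*(-5))) = -1/(3*(-5 - 55/16)) = -1/(3*(-135/16)) = -1/3*(-16/135) = 16/405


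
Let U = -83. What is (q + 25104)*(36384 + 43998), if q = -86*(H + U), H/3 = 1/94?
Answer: 121798423590/47 ≈ 2.5915e+9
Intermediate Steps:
H = 3/94 ≈ 0.031915
q = 335357/47 (q = -86*(3/94 - 83) = -86*(-7799/94) = 335357/47 ≈ 7135.3)
(q + 25104)*(36384 + 43998) = (335357/47 + 25104)*(36384 + 43998) = (1515245/47)*80382 = 121798423590/47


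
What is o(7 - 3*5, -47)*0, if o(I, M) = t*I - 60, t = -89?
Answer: 0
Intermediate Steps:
o(I, M) = -60 - 89*I (o(I, M) = -89*I - 60 = -60 - 89*I)
o(7 - 3*5, -47)*0 = (-60 - 89*(7 - 3*5))*0 = (-60 - 89*(7 - 15))*0 = (-60 - 89*(-8))*0 = (-60 + 712)*0 = 652*0 = 0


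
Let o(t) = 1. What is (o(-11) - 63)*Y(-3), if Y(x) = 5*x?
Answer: 930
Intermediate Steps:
(o(-11) - 63)*Y(-3) = (1 - 63)*(5*(-3)) = -62*(-15) = 930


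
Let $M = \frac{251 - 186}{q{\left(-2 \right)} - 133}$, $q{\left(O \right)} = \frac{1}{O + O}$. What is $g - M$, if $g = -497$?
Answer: $- \frac{20357}{41} \approx -496.51$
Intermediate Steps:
$q{\left(O \right)} = \frac{1}{2 O}$
$M = - \frac{20}{41}$ ($M = \frac{251 - 186}{\frac{1}{2 \left(-2\right)} - 133} = \frac{65}{\frac{1}{2} \left(- \frac{1}{2}\right) - 133} = \frac{65}{- \frac{1}{4} - 133} = \frac{65}{- \frac{533}{4}} = 65 \left(- \frac{4}{533}\right) = - \frac{20}{41} \approx -0.4878$)
$g - M = -497 - - \frac{20}{41} = -497 + \frac{20}{41} = - \frac{20357}{41}$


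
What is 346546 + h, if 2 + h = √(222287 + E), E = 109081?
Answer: 346544 + 2*√82842 ≈ 3.4712e+5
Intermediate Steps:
h = -2 + 2*√82842 (h = -2 + √(222287 + 109081) = -2 + √331368 = -2 + 2*√82842 ≈ 573.65)
346546 + h = 346546 + (-2 + 2*√82842) = 346544 + 2*√82842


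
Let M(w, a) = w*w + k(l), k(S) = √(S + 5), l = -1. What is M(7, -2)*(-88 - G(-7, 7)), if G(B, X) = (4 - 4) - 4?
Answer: -4284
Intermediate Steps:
G(B, X) = -4 (G(B, X) = 0 - 4 = -4)
k(S) = √(5 + S)
M(w, a) = 2 + w² (M(w, a) = w*w + √(5 - 1) = w² + √4 = w² + 2 = 2 + w²)
M(7, -2)*(-88 - G(-7, 7)) = (2 + 7²)*(-88 - 1*(-4)) = (2 + 49)*(-88 + 4) = 51*(-84) = -4284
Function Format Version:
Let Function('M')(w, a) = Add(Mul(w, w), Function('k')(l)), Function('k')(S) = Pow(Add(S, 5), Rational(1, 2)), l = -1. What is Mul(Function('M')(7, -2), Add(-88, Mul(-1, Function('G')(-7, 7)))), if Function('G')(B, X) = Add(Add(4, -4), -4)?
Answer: -4284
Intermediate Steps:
Function('G')(B, X) = -4 (Function('G')(B, X) = Add(0, -4) = -4)
Function('k')(S) = Pow(Add(5, S), Rational(1, 2))
Function('M')(w, a) = Add(2, Pow(w, 2)) (Function('M')(w, a) = Add(Mul(w, w), Pow(Add(5, -1), Rational(1, 2))) = Add(Pow(w, 2), Pow(4, Rational(1, 2))) = Add(Pow(w, 2), 2) = Add(2, Pow(w, 2)))
Mul(Function('M')(7, -2), Add(-88, Mul(-1, Function('G')(-7, 7)))) = Mul(Add(2, Pow(7, 2)), Add(-88, Mul(-1, -4))) = Mul(Add(2, 49), Add(-88, 4)) = Mul(51, -84) = -4284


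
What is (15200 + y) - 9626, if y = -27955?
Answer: -22381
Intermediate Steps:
(15200 + y) - 9626 = (15200 - 27955) - 9626 = -12755 - 9626 = -22381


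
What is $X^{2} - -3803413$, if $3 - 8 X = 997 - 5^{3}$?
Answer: $\frac{244173593}{64} \approx 3.8152 \cdot 10^{6}$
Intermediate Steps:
$X = - \frac{869}{8}$ ($X = \frac{3}{8} - \frac{997 - 5^{3}}{8} = \frac{3}{8} - \frac{997 - 125}{8} = \frac{3}{8} - 109 = - \frac{869}{8} \approx -108.63$)
$X^{2} - -3803413 = \left(- \frac{869}{8}\right)^{2} - -3803413 = \frac{755161}{64} + 3803413 = \frac{244173593}{64}$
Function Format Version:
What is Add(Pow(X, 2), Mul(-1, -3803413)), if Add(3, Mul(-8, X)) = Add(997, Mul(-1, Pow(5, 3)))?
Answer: Rational(244173593, 64) ≈ 3.8152e+6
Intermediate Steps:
X = Rational(-869, 8) (X = Add(Rational(3, 8), Mul(Rational(-1, 8), Add(997, Mul(-1, Pow(5, 3))))) = Add(Rational(3, 8), Mul(Rational(-1, 8), Add(997, Mul(-1, 125)))) = Add(Rational(3, 8), Mul(Rational(-1, 8), Add(997, -125))) = Add(Rational(3, 8), Mul(Rational(-1, 8), 872)) = Add(Rational(3, 8), -109) = Rational(-869, 8) ≈ -108.63)
Add(Pow(X, 2), Mul(-1, -3803413)) = Add(Pow(Rational(-869, 8), 2), Mul(-1, -3803413)) = Add(Rational(755161, 64), 3803413) = Rational(244173593, 64)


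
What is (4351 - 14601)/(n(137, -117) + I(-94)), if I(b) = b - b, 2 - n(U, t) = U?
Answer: 2050/27 ≈ 75.926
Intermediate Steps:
n(U, t) = 2 - U
I(b) = 0
(4351 - 14601)/(n(137, -117) + I(-94)) = (4351 - 14601)/((2 - 1*137) + 0) = -10250/((2 - 137) + 0) = -10250/(-135 + 0) = -10250/(-135) = -10250*(-1/135) = 2050/27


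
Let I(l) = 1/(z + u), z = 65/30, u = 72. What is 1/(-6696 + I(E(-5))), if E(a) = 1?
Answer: -445/2979714 ≈ -0.00014934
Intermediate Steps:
z = 13/6 (z = 65*(1/30) = 13/6 ≈ 2.1667)
I(l) = 6/445 (I(l) = 1/(13/6 + 72) = 1/(445/6) = 6/445)
1/(-6696 + I(E(-5))) = 1/(-6696 + 6/445) = 1/(-2979714/445) = -445/2979714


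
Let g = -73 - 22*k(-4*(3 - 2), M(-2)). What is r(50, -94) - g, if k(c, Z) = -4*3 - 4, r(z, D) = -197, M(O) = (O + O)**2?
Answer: -476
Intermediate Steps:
M(O) = 4*O**2 (M(O) = (2*O)**2 = 4*O**2)
k(c, Z) = -16 (k(c, Z) = -12 - 4 = -16)
g = 279 (g = -73 - 22*(-16) = -73 + 352 = 279)
r(50, -94) - g = -197 - 1*279 = -197 - 279 = -476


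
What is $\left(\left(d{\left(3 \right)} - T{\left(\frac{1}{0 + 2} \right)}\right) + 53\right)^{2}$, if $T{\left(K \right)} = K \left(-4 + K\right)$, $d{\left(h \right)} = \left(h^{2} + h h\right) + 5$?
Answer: $\frac{96721}{16} \approx 6045.1$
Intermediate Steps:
$d{\left(h \right)} = 5 + 2 h^{2}$ ($d{\left(h \right)} = \left(h^{2} + h^{2}\right) + 5 = 2 h^{2} + 5 = 5 + 2 h^{2}$)
$\left(\left(d{\left(3 \right)} - T{\left(\frac{1}{0 + 2} \right)}\right) + 53\right)^{2} = \left(\left(\left(5 + 2 \cdot 3^{2}\right) - \frac{-4 + \frac{1}{0 + 2}}{0 + 2}\right) + 53\right)^{2} = \left(\left(\left(5 + 2 \cdot 9\right) - \frac{-4 + \frac{1}{2}}{2}\right) + 53\right)^{2} = \left(\left(\left(5 + 18\right) - \frac{-4 + \frac{1}{2}}{2}\right) + 53\right)^{2} = \left(\left(23 - \frac{1}{2} \left(- \frac{7}{2}\right)\right) + 53\right)^{2} = \left(\left(23 - - \frac{7}{4}\right) + 53\right)^{2} = \left(\left(23 + \frac{7}{4}\right) + 53\right)^{2} = \left(\frac{99}{4} + 53\right)^{2} = \left(\frac{311}{4}\right)^{2} = \frac{96721}{16}$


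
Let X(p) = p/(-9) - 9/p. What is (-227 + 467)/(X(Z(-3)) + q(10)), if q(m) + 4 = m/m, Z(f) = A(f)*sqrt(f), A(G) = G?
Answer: -2160/31 + 480*I*sqrt(3)/31 ≈ -69.677 + 26.819*I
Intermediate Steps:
Z(f) = f**(3/2) (Z(f) = f*sqrt(f) = f**(3/2))
q(m) = -3 (q(m) = -4 + m/m = -4 + 1 = -3)
X(p) = -9/p - p/9 (X(p) = p*(-1/9) - 9/p = -p/9 - 9/p = -9/p - p/9)
(-227 + 467)/(X(Z(-3)) + q(10)) = (-227 + 467)/((-9*I*sqrt(3)/9 - (-1)*I*sqrt(3)/3) - 3) = 240/((-9*I*sqrt(3)/9 - (-1)*I*sqrt(3)/3) - 3) = 240/((-I*sqrt(3) + I*sqrt(3)/3) - 3) = 240/(-2*I*sqrt(3)/3 - 3) = 240/(-3 - 2*I*sqrt(3)/3)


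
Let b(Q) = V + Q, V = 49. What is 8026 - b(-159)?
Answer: 8136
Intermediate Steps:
b(Q) = 49 + Q
8026 - b(-159) = 8026 - (49 - 159) = 8026 - 1*(-110) = 8026 + 110 = 8136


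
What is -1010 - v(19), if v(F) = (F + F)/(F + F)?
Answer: -1011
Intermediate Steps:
v(F) = 1 (v(F) = (2*F)/((2*F)) = (2*F)*(1/(2*F)) = 1)
-1010 - v(19) = -1010 - 1*1 = -1010 - 1 = -1011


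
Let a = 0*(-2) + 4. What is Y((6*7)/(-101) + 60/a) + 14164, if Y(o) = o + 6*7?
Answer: 1436279/101 ≈ 14221.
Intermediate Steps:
a = 4 (a = 0 + 4 = 4)
Y(o) = 42 + o (Y(o) = o + 42 = 42 + o)
Y((6*7)/(-101) + 60/a) + 14164 = (42 + ((6*7)/(-101) + 60/4)) + 14164 = (42 + (42*(-1/101) + 60*(¼))) + 14164 = (42 + (-42/101 + 15)) + 14164 = (42 + 1473/101) + 14164 = 5715/101 + 14164 = 1436279/101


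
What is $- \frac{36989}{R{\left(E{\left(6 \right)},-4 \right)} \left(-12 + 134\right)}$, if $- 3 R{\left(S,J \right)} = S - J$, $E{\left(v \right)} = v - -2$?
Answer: $\frac{36989}{488} \approx 75.797$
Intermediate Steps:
$E{\left(v \right)} = 2 + v$ ($E{\left(v \right)} = v + 2 = 2 + v$)
$R{\left(S,J \right)} = - \frac{S}{3} + \frac{J}{3}$ ($R{\left(S,J \right)} = - \frac{S - J}{3} = - \frac{S}{3} + \frac{J}{3}$)
$- \frac{36989}{R{\left(E{\left(6 \right)},-4 \right)} \left(-12 + 134\right)} = - \frac{36989}{\left(- \frac{2 + 6}{3} + \frac{1}{3} \left(-4\right)\right) \left(-12 + 134\right)} = - \frac{36989}{\left(\left(- \frac{1}{3}\right) 8 - \frac{4}{3}\right) 122} = - \frac{36989}{\left(- \frac{8}{3} - \frac{4}{3}\right) 122} = - \frac{36989}{\left(-4\right) 122} = - \frac{36989}{-488} = \left(-36989\right) \left(- \frac{1}{488}\right) = \frac{36989}{488}$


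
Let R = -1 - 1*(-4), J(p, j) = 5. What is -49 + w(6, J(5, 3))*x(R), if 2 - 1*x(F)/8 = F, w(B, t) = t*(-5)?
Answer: 151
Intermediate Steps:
w(B, t) = -5*t
R = 3 (R = -1 + 4 = 3)
x(F) = 16 - 8*F
-49 + w(6, J(5, 3))*x(R) = -49 + (-5*5)*(16 - 8*3) = -49 - 25*(16 - 24) = -49 - 25*(-8) = -49 + 200 = 151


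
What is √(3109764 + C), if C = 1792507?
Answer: √4902271 ≈ 2214.1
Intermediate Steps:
√(3109764 + C) = √(3109764 + 1792507) = √4902271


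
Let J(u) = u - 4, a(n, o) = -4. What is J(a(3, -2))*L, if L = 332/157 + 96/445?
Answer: -1302496/69865 ≈ -18.643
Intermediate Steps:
J(u) = -4 + u
L = 162812/69865 (L = 332*(1/157) + 96*(1/445) = 332/157 + 96/445 = 162812/69865 ≈ 2.3304)
J(a(3, -2))*L = (-4 - 4)*(162812/69865) = -8*162812/69865 = -1302496/69865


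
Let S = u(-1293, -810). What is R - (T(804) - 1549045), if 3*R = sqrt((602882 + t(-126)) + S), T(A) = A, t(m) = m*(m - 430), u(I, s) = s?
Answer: 1548241 + 8*sqrt(10502)/3 ≈ 1.5485e+6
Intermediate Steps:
t(m) = m*(-430 + m)
S = -810
R = 8*sqrt(10502)/3 (R = sqrt((602882 - 126*(-430 - 126)) - 810)/3 = sqrt((602882 - 126*(-556)) - 810)/3 = sqrt((602882 + 70056) - 810)/3 = sqrt(672938 - 810)/3 = sqrt(672128)/3 = (8*sqrt(10502))/3 = 8*sqrt(10502)/3 ≈ 273.28)
R - (T(804) - 1549045) = 8*sqrt(10502)/3 - (804 - 1549045) = 8*sqrt(10502)/3 - 1*(-1548241) = 8*sqrt(10502)/3 + 1548241 = 1548241 + 8*sqrt(10502)/3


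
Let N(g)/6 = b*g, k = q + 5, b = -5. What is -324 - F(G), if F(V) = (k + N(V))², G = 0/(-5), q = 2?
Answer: -373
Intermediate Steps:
k = 7 (k = 2 + 5 = 7)
G = 0 (G = 0*(-⅕) = 0)
N(g) = -30*g (N(g) = 6*(-5*g) = -30*g)
F(V) = (7 - 30*V)²
-324 - F(G) = -324 - (-7 + 30*0)² = -324 - (-7 + 0)² = -324 - 1*(-7)² = -324 - 1*49 = -324 - 49 = -373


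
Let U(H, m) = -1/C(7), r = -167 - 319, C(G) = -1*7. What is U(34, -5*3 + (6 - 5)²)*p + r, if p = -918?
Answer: -4320/7 ≈ -617.14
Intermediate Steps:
C(G) = -7
r = -486
U(H, m) = ⅐ (U(H, m) = -1/(-7) = -1*(-⅐) = ⅐)
U(34, -5*3 + (6 - 5)²)*p + r = (⅐)*(-918) - 486 = -918/7 - 486 = -4320/7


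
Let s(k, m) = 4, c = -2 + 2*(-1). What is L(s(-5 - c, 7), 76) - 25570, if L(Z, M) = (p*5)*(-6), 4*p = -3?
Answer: -51095/2 ≈ -25548.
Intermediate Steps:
c = -4 (c = -2 - 2 = -4)
p = -¾ (p = (¼)*(-3) = -¾ ≈ -0.75000)
L(Z, M) = 45/2 (L(Z, M) = -¾*5*(-6) = -15/4*(-6) = 45/2)
L(s(-5 - c, 7), 76) - 25570 = 45/2 - 25570 = -51095/2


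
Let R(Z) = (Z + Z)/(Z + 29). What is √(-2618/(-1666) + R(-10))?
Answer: √9177/133 ≈ 0.72028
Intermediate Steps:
R(Z) = 2*Z/(29 + Z) (R(Z) = (2*Z)/(29 + Z) = 2*Z/(29 + Z))
√(-2618/(-1666) + R(-10)) = √(-2618/(-1666) + 2*(-10)/(29 - 10)) = √(-2618*(-1/1666) + 2*(-10)/19) = √(11/7 + 2*(-10)*(1/19)) = √(11/7 - 20/19) = √(69/133) = √9177/133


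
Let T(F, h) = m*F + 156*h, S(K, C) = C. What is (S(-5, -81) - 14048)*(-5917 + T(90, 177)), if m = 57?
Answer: -379010425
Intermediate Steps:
T(F, h) = 57*F + 156*h
(S(-5, -81) - 14048)*(-5917 + T(90, 177)) = (-81 - 14048)*(-5917 + (57*90 + 156*177)) = -14129*(-5917 + (5130 + 27612)) = -14129*(-5917 + 32742) = -14129*26825 = -379010425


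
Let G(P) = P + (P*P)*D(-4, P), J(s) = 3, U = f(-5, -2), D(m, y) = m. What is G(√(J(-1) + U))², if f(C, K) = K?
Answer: 9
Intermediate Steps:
U = -2
G(P) = P - 4*P² (G(P) = P + (P*P)*(-4) = P + P²*(-4) = P - 4*P²)
G(√(J(-1) + U))² = (√(3 - 2)*(1 - 4*√(3 - 2)))² = (√1*(1 - 4*√1))² = (1*(1 - 4*1))² = (1*(1 - 4))² = (1*(-3))² = (-3)² = 9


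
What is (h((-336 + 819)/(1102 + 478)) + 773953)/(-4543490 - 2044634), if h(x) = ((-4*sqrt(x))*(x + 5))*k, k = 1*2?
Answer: -773953/6588124 + 8383*sqrt(190785)/1027912047100 ≈ -0.11747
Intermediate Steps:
k = 2
h(x) = -8*sqrt(x)*(5 + x) (h(x) = ((-4*sqrt(x))*(x + 5))*2 = ((-4*sqrt(x))*(5 + x))*2 = -4*sqrt(x)*(5 + x)*2 = -8*sqrt(x)*(5 + x))
(h((-336 + 819)/(1102 + 478)) + 773953)/(-4543490 - 2044634) = (8*sqrt((-336 + 819)/(1102 + 478))*(-5 - (-336 + 819)/(1102 + 478)) + 773953)/(-4543490 - 2044634) = (8*sqrt(483/1580)*(-5 - 483/1580) + 773953)/(-6588124) = (8*sqrt(483*(1/1580))*(-5 - 483/1580) + 773953)*(-1/6588124) = (8*sqrt(483/1580)*(-5 - 1*483/1580) + 773953)*(-1/6588124) = (8*(sqrt(190785)/790)*(-5 - 483/1580) + 773953)*(-1/6588124) = (8*(sqrt(190785)/790)*(-8383/1580) + 773953)*(-1/6588124) = (-8383*sqrt(190785)/156025 + 773953)*(-1/6588124) = (773953 - 8383*sqrt(190785)/156025)*(-1/6588124) = -773953/6588124 + 8383*sqrt(190785)/1027912047100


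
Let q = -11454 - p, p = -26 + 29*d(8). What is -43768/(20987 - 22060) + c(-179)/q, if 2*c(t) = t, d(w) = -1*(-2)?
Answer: 1005630563/24648956 ≈ 40.798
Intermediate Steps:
d(w) = 2
p = 32 (p = -26 + 29*2 = -26 + 58 = 32)
c(t) = t/2
q = -11486 (q = -11454 - 1*32 = -11454 - 32 = -11486)
-43768/(20987 - 22060) + c(-179)/q = -43768/(20987 - 22060) + ((1/2)*(-179))/(-11486) = -43768/(-1073) - 179/2*(-1/11486) = -43768*(-1/1073) + 179/22972 = 43768/1073 + 179/22972 = 1005630563/24648956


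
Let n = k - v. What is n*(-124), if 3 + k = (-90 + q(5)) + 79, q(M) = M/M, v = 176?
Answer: 23436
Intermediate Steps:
q(M) = 1
k = -13 (k = -3 + ((-90 + 1) + 79) = -3 + (-89 + 79) = -3 - 10 = -13)
n = -189 (n = -13 - 1*176 = -13 - 176 = -189)
n*(-124) = -189*(-124) = 23436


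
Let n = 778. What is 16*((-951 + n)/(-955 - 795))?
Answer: 1384/875 ≈ 1.5817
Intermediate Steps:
16*((-951 + n)/(-955 - 795)) = 16*((-951 + 778)/(-955 - 795)) = 16*(-173/(-1750)) = 16*(-173*(-1/1750)) = 16*(173/1750) = 1384/875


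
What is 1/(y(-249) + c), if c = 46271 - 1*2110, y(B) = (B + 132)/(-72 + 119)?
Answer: 47/2075450 ≈ 2.2646e-5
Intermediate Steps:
y(B) = 132/47 + B/47 (y(B) = (132 + B)/47 = (132 + B)*(1/47) = 132/47 + B/47)
c = 44161 (c = 46271 - 2110 = 44161)
1/(y(-249) + c) = 1/((132/47 + (1/47)*(-249)) + 44161) = 1/((132/47 - 249/47) + 44161) = 1/(-117/47 + 44161) = 1/(2075450/47) = 47/2075450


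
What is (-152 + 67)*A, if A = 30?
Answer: -2550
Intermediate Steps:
(-152 + 67)*A = (-152 + 67)*30 = -85*30 = -2550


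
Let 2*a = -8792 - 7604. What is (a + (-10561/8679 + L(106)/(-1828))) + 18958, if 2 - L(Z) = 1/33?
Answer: 170690358517/15865212 ≈ 10759.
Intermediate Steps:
L(Z) = 65/33 (L(Z) = 2 - 1/33 = 65/33)
a = -8198 (a = (-8792 - 7604)/2 = (½)*(-16396) = -8198)
(a + (-10561/8679 + L(106)/(-1828))) + 18958 = (-8198 + (-10561/8679 + (65/33)/(-1828))) + 18958 = (-8198 + (-10561*1/8679 + (65/33)*(-1/1828))) + 18958 = (-8198 + (-10561/8679 - 65/60324)) + 18958 = (-8198 - 19322603/15865212) + 18958 = -130082330579/15865212 + 18958 = 170690358517/15865212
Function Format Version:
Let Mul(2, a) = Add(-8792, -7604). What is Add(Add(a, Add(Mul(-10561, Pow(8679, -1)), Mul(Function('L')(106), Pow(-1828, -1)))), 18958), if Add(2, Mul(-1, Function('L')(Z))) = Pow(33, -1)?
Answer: Rational(170690358517, 15865212) ≈ 10759.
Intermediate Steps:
Function('L')(Z) = Rational(65, 33) (Function('L')(Z) = Add(2, Mul(-1, Pow(33, -1))) = Add(2, Mul(-1, Rational(1, 33))) = Add(2, Rational(-1, 33)) = Rational(65, 33))
a = -8198 (a = Mul(Rational(1, 2), Add(-8792, -7604)) = Mul(Rational(1, 2), -16396) = -8198)
Add(Add(a, Add(Mul(-10561, Pow(8679, -1)), Mul(Function('L')(106), Pow(-1828, -1)))), 18958) = Add(Add(-8198, Add(Mul(-10561, Pow(8679, -1)), Mul(Rational(65, 33), Pow(-1828, -1)))), 18958) = Add(Add(-8198, Add(Mul(-10561, Rational(1, 8679)), Mul(Rational(65, 33), Rational(-1, 1828)))), 18958) = Add(Add(-8198, Add(Rational(-10561, 8679), Rational(-65, 60324))), 18958) = Add(Add(-8198, Rational(-19322603, 15865212)), 18958) = Add(Rational(-130082330579, 15865212), 18958) = Rational(170690358517, 15865212)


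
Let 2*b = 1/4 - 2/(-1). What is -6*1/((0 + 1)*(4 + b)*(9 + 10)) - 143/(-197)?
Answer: 101941/153463 ≈ 0.66427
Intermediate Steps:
b = 9/8 (b = (1/4 - 2/(-1))/2 = (1*(1/4) - 2*(-1))/2 = (1/4 + 2)/2 = (1/2)*(9/4) = 9/8 ≈ 1.1250)
-6*1/((0 + 1)*(4 + b)*(9 + 10)) - 143/(-197) = -6*1/((0 + 1)*(4 + 9/8)*(9 + 10)) - 143/(-197) = -6/(19*((41/8)*1)) - 143*(-1/197) = -6/(19*(41/8)) + 143/197 = -6/779/8 + 143/197 = -6*8/779 + 143/197 = -48/779 + 143/197 = 101941/153463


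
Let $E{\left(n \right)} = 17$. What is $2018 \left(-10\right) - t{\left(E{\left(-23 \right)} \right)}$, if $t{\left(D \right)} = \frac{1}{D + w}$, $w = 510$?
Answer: $- \frac{10634861}{527} \approx -20180.0$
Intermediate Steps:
$t{\left(D \right)} = \frac{1}{510 + D}$ ($t{\left(D \right)} = \frac{1}{D + 510} = \frac{1}{510 + D}$)
$2018 \left(-10\right) - t{\left(E{\left(-23 \right)} \right)} = 2018 \left(-10\right) - \frac{1}{510 + 17} = -20180 - \frac{1}{527} = - \frac{10634861}{527}$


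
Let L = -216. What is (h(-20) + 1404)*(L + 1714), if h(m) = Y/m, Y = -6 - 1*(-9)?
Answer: 21029673/10 ≈ 2.1030e+6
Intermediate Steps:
Y = 3 (Y = -6 + 9 = 3)
h(m) = 3/m
(h(-20) + 1404)*(L + 1714) = (3/(-20) + 1404)*(-216 + 1714) = (3*(-1/20) + 1404)*1498 = (-3/20 + 1404)*1498 = (28077/20)*1498 = 21029673/10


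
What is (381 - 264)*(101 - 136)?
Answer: -4095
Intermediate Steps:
(381 - 264)*(101 - 136) = 117*(-35) = -4095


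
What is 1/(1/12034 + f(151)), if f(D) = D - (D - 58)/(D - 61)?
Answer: 90255/13535249 ≈ 0.0066681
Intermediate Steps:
f(D) = D - (-58 + D)/(-61 + D)
1/(1/12034 + f(151)) = 1/(1/12034 + (58 + 151² - 62*151)/(-61 + 151)) = 1/(1/12034 + (58 + 22801 - 9362)/90) = 1/(1/12034 + (1/90)*13497) = 1/(1/12034 + 4499/30) = 1/(13535249/90255) = 90255/13535249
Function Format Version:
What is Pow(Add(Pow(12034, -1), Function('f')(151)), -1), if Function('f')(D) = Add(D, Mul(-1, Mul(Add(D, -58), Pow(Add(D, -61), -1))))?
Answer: Rational(90255, 13535249) ≈ 0.0066681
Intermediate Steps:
Function('f')(D) = Add(D, Mul(-1, Pow(Add(-61, D), -1), Add(-58, D))) (Function('f')(D) = Add(D, Mul(-1, Mul(Add(-58, D), Pow(Add(-61, D), -1)))) = Add(D, Mul(-1, Mul(Pow(Add(-61, D), -1), Add(-58, D)))) = Add(D, Mul(-1, Pow(Add(-61, D), -1), Add(-58, D))))
Pow(Add(Pow(12034, -1), Function('f')(151)), -1) = Pow(Add(Pow(12034, -1), Mul(Pow(Add(-61, 151), -1), Add(58, Pow(151, 2), Mul(-62, 151)))), -1) = Pow(Add(Rational(1, 12034), Mul(Pow(90, -1), Add(58, 22801, -9362))), -1) = Pow(Add(Rational(1, 12034), Mul(Rational(1, 90), 13497)), -1) = Pow(Add(Rational(1, 12034), Rational(4499, 30)), -1) = Pow(Rational(13535249, 90255), -1) = Rational(90255, 13535249)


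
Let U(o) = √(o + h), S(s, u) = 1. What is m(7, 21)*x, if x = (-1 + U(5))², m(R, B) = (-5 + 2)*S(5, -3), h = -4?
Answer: 0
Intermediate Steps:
m(R, B) = -3 (m(R, B) = (-5 + 2)*1 = -3*1 = -3)
U(o) = √(-4 + o) (U(o) = √(o - 4) = √(-4 + o))
x = 0 (x = (-1 + √(-4 + 5))² = (-1 + √1)² = (-1 + 1)² = 0² = 0)
m(7, 21)*x = -3*0 = 0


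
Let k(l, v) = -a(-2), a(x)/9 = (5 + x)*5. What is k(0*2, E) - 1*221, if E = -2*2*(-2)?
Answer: -356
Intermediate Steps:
E = 8 (E = -4*(-2) = 8)
a(x) = 225 + 45*x (a(x) = 9*((5 + x)*5) = 9*(25 + 5*x) = 225 + 45*x)
k(l, v) = -135 (k(l, v) = -(225 + 45*(-2)) = -(225 - 90) = -1*135 = -135)
k(0*2, E) - 1*221 = -135 - 1*221 = -135 - 221 = -356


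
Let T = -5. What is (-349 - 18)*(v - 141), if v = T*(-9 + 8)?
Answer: 49912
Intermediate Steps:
v = 5 (v = -5*(-9 + 8) = -5*(-1) = 5)
(-349 - 18)*(v - 141) = (-349 - 18)*(5 - 141) = -367*(-136) = 49912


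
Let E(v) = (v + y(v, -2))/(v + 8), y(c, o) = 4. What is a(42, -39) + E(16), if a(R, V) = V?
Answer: -229/6 ≈ -38.167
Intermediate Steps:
E(v) = (4 + v)/(8 + v) (E(v) = (v + 4)/(v + 8) = (4 + v)/(8 + v))
a(42, -39) + E(16) = -39 + (4 + 16)/(8 + 16) = -39 + 20/24 = -39 + (1/24)*20 = -39 + ⅚ = -229/6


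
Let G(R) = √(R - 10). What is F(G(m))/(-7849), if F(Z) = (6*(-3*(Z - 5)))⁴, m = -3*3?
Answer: 195675264/7849 + 12597120*I*√19/7849 ≈ 24930.0 + 6995.7*I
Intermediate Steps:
m = -9
G(R) = √(-10 + R)
F(Z) = (90 - 18*Z)⁴ (F(Z) = (6*(-3*(-5 + Z)))⁴ = (6*(15 - 3*Z))⁴ = (90 - 18*Z)⁴)
F(G(m))/(-7849) = (104976*(-5 + √(-10 - 9))⁴)/(-7849) = (104976*(-5 + √(-19))⁴)*(-1/7849) = (104976*(-5 + I*√19)⁴)*(-1/7849) = -104976*(-5 + I*√19)⁴/7849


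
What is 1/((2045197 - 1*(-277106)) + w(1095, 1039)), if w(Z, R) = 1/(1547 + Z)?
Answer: 2642/6135524527 ≈ 4.3061e-7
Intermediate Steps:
1/((2045197 - 1*(-277106)) + w(1095, 1039)) = 1/((2045197 - 1*(-277106)) + 1/(1547 + 1095)) = 1/((2045197 + 277106) + 1/2642) = 1/(2322303 + 1/2642) = 1/(6135524527/2642) = 2642/6135524527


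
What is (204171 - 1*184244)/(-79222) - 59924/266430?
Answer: -5028224869/10553558730 ≈ -0.47645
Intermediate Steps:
(204171 - 1*184244)/(-79222) - 59924/266430 = (204171 - 184244)*(-1/79222) - 59924*1/266430 = 19927*(-1/79222) - 29962/133215 = -19927/79222 - 29962/133215 = -5028224869/10553558730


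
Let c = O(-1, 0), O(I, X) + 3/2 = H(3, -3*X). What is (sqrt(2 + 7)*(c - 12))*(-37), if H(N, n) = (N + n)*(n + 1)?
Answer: 2331/2 ≈ 1165.5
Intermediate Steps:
H(N, n) = (1 + n)*(N + n) (H(N, n) = (N + n)*(1 + n) = (1 + n)*(N + n))
O(I, X) = 3/2 - 12*X + 9*X**2 (O(I, X) = -3/2 + (3 - 3*X + (-3*X)**2 + 3*(-3*X)) = -3/2 + (3 - 3*X + 9*X**2 - 9*X) = -3/2 + (3 - 12*X + 9*X**2) = 3/2 - 12*X + 9*X**2)
c = 3/2 (c = 3/2 - 12*0 + 9*0**2 = 3/2 + 0 + 9*0 = 3/2 + 0 + 0 = 3/2 ≈ 1.5000)
(sqrt(2 + 7)*(c - 12))*(-37) = (sqrt(2 + 7)*(3/2 - 12))*(-37) = (sqrt(9)*(-21/2))*(-37) = (3*(-21/2))*(-37) = -63/2*(-37) = 2331/2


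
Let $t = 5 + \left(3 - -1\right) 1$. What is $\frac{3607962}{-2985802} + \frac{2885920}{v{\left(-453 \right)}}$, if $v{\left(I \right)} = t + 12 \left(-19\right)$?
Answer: $- \frac{4308787925759}{326945319} \approx -13179.0$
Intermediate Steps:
$t = 9$ ($t = 5 + \left(3 + 1\right) 1 = 5 + 4 \cdot 1 = 5 + 4 = 9$)
$v{\left(I \right)} = -219$ ($v{\left(I \right)} = 9 + 12 \left(-19\right) = 9 - 228 = -219$)
$\frac{3607962}{-2985802} + \frac{2885920}{v{\left(-453 \right)}} = \frac{3607962}{-2985802} + \frac{2885920}{-219} = 3607962 \left(- \frac{1}{2985802}\right) + 2885920 \left(- \frac{1}{219}\right) = - \frac{1803981}{1492901} - \frac{2885920}{219} = - \frac{4308787925759}{326945319}$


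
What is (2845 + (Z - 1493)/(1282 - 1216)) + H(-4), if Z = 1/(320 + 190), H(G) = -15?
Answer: 94496371/33660 ≈ 2807.4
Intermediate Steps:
Z = 1/510 ≈ 0.0019608
(2845 + (Z - 1493)/(1282 - 1216)) + H(-4) = (2845 + (1/510 - 1493)/(1282 - 1216)) - 15 = (2845 - 761429/510/66) - 15 = (2845 - 761429/510*1/66) - 15 = (2845 - 761429/33660) - 15 = 95001271/33660 - 15 = 94496371/33660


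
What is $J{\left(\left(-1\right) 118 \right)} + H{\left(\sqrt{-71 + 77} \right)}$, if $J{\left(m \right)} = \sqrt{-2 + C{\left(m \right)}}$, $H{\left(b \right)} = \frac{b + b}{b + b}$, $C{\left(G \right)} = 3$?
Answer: $2$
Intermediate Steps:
$H{\left(b \right)} = 1$ ($H{\left(b \right)} = \frac{2 b}{2 b} = 2 b \frac{1}{2 b} = 1$)
$J{\left(m \right)} = 1$ ($J{\left(m \right)} = \sqrt{-2 + 3} = \sqrt{1} = 1$)
$J{\left(\left(-1\right) 118 \right)} + H{\left(\sqrt{-71 + 77} \right)} = 1 + 1 = 2$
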